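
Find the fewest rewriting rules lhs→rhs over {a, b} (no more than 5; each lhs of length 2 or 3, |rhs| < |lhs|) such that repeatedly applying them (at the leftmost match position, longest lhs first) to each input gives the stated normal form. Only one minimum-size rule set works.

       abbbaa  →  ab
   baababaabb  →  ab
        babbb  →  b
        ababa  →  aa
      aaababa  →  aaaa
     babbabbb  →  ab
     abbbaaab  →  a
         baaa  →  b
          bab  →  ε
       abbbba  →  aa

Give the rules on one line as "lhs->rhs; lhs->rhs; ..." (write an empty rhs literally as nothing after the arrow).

  | abbbaa => abaa => aba => ab
  | baababaabb => bababaabb => bbabaabb => abaabb => ababb => abbb => ab
  | babbb => bbbb => b
  | ababa => abba => aa

abb->a; ba->b; bb->; bbb->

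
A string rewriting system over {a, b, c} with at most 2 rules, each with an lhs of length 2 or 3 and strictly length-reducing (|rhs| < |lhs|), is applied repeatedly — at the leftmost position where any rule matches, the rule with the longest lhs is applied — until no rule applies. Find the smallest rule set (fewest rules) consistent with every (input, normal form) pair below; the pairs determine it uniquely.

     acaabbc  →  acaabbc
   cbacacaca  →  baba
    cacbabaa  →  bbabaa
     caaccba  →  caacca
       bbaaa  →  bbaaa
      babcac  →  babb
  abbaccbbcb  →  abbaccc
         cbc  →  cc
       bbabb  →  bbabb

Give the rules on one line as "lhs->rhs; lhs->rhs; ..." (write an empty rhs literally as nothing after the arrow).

cac->b; cb->c

  | acaabbc
  | cbacacaca => cacacaca => bacaca => baba
  | cacbabaa => bbabaa
  | caaccba => caacca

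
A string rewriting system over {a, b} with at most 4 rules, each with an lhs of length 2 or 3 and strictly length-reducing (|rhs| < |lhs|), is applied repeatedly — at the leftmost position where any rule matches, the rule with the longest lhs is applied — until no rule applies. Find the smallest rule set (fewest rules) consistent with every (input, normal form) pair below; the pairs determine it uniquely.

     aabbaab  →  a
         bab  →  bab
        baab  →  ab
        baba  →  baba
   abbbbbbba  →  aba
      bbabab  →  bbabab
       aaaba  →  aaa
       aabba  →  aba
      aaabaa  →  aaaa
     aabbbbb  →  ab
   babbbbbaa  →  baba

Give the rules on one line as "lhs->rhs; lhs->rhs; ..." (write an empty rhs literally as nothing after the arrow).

  | aabbaab => abaab => aab => a
  | bab
  | baab => ab
  | baba

aab->a; baa->a; bbb->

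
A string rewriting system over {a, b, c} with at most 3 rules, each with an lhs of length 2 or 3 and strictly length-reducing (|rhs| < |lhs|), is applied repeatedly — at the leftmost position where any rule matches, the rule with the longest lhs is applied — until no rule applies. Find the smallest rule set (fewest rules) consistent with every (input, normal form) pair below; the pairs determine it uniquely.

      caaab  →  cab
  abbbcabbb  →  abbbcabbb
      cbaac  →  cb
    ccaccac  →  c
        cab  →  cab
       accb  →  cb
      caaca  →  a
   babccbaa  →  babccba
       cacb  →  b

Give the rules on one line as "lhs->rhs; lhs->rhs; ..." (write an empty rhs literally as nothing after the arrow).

  | caaab => caab => cab
  | abbbcabbb
  | cbaac => cbac => cb
  | ccaccac => ccac => c

aa->a; ac->; cac->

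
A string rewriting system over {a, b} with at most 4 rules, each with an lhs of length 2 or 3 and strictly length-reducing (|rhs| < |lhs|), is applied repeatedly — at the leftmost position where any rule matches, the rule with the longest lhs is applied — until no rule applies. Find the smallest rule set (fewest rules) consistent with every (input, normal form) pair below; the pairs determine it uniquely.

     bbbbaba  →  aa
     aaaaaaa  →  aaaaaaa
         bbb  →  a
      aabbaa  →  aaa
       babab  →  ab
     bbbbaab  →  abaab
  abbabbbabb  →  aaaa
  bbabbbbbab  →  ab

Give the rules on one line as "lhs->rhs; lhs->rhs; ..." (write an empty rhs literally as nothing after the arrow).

bab->; bb->a; bba->; bbb->a

  | bbbbaba => ababa => aa
  | aaaaaaa
  | bbb => a
  | aabbaa => aaa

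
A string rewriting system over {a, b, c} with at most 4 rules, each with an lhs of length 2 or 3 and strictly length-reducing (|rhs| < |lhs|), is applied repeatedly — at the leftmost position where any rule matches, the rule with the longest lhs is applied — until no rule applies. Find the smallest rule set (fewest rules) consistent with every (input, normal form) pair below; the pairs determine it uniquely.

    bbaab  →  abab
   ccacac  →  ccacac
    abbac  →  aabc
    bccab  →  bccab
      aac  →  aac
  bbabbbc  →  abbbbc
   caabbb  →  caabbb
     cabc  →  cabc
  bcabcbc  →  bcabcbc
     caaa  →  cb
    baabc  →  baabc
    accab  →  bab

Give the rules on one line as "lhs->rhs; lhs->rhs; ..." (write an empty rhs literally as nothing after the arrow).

aaa->b; acc->b; bba->ab

  | bbaab => abab
  | ccacac
  | abbac => aabc
  | bccab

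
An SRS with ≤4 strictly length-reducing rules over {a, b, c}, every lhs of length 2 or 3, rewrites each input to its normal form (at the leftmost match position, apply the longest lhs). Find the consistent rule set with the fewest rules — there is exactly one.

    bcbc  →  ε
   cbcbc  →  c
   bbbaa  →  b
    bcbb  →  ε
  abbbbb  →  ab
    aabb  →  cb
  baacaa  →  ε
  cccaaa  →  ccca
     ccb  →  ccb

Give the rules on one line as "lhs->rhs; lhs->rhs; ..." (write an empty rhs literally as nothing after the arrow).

  | bcbc => bc => ε
  | cbcbc => cbc => c
  | bbbaa => baa => b
  | bcbb => bb => ε

aa->; aab->c; bb->; bc->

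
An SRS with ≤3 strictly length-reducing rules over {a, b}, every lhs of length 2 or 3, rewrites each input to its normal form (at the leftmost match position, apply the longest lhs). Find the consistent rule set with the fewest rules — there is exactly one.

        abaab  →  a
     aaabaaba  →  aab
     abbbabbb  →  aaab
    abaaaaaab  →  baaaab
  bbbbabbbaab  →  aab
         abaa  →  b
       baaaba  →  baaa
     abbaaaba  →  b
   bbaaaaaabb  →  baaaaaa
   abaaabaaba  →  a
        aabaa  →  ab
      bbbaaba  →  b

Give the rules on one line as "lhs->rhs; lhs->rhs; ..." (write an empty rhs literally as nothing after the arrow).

aba->bb; bb->a; bba->b

  | abaab => bbab => bb => a
  | aaabaaba => aabbaba => aabba => aab
  | abbbabbb => aababbb => abbbbb => aabbb => aaab
  | abaaaaaab => bbaaaaab => baaaab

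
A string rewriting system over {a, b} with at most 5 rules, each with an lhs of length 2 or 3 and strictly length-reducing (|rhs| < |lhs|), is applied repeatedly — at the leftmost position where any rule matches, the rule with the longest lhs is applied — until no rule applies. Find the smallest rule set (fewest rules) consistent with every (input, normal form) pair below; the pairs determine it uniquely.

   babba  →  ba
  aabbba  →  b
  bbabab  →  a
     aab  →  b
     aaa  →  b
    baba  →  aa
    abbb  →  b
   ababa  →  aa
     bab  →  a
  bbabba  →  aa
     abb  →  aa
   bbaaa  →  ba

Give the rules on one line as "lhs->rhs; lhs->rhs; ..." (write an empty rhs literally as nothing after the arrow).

  | babba => aba => ba
  | aabbba => aaaba => abba => aaa => ab => b
  | bbabab => baab => bab => a
  | aab => ab => b

aaa->ab; ab->b; abb->aa; bab->a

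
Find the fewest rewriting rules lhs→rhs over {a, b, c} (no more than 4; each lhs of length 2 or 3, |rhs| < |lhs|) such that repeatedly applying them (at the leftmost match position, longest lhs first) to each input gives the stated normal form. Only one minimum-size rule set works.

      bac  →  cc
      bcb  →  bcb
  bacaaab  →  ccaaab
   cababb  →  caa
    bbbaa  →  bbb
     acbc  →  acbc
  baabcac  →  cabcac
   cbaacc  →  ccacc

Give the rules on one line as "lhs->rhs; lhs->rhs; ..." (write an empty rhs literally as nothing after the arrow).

ba->c; bba->bb; cbb->a

  | bac => cc
  | bcb
  | bacaaab => ccaaab
  | cababb => cacbb => caa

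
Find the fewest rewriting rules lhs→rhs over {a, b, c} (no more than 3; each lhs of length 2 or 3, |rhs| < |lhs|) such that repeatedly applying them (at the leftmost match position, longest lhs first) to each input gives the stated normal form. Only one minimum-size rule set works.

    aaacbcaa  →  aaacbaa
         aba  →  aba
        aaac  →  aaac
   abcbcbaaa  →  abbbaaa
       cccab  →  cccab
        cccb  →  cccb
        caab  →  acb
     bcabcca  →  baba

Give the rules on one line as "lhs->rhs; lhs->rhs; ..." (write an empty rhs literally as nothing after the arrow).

  | aaacbcaa => aaacbaa
  | aba
  | aaac
  | abcbcbaaa => abbcbaaa => abbbaaa

bc->b; caa->ac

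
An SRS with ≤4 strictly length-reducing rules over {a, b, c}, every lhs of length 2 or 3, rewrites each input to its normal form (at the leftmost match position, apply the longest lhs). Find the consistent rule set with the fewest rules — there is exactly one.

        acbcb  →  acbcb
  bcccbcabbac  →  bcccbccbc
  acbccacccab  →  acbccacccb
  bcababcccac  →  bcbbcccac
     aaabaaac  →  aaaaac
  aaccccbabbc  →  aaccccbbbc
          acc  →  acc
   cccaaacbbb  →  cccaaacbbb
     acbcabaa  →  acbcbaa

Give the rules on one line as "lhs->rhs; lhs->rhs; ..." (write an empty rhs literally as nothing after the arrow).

  | acbcb
  | bcccbcabbac => bcccbcbbac => bcccbccbc
  | acbccacccab => acbccacccb
  | bcababcccac => bcbabcccac => bcbbcccac

aab->a; ab->b; bba->cb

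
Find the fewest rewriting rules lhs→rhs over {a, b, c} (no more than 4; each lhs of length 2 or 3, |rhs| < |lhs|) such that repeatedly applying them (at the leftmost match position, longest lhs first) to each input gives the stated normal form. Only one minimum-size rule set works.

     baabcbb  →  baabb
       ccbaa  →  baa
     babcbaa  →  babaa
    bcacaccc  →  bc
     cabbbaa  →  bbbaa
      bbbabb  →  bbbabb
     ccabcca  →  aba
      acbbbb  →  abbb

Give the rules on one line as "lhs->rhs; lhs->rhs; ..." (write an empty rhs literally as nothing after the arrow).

  | baabcbb => baabb
  | ccbaa => baa
  | babcbaa => babaa
  | bcacaccc => bcaccc => bccc => bc

ca->; cb->; cc->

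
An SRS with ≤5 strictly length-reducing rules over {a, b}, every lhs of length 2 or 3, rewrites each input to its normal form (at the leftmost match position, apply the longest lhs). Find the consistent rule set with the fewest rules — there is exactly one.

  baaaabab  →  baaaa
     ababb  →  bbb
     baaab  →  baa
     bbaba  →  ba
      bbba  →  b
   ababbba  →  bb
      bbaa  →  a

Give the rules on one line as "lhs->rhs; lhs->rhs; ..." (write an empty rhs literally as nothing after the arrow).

  | baaaabab => baaabb => baaaa
  | ababb => bbb
  | baaab => baa
  | bbaba => ba

ab->; aba->b; abb->aa; bba->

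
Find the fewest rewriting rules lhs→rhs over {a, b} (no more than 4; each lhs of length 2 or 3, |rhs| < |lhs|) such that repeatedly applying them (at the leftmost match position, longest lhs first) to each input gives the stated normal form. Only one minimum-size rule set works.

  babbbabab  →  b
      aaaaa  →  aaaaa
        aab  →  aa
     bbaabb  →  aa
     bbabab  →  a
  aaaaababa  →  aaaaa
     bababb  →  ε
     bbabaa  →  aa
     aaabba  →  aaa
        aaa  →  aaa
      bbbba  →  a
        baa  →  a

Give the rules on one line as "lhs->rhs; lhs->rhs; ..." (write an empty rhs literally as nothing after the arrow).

  | babbbabab => bbbabab => babab => bab => b
  | aaaaa
  | aab => aa
  | bbaabb => aabb => aab => aa

ab->a; aba->a; ba->; bb->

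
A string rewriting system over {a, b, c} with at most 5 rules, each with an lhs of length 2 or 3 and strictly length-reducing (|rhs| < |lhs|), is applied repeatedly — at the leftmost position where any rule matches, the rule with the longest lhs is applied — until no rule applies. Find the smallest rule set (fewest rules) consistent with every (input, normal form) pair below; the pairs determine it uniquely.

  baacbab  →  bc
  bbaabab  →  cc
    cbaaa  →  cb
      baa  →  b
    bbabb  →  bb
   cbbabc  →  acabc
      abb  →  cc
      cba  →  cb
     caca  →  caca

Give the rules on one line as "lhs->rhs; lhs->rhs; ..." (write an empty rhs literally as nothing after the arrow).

abb->cc; ba->b; bba->; cbb->ac

  | baacbab => bacbab => bcbab => bcbb => bac => bc
  | bbaabab => abab => abb => cc
  | cbaaa => cbaa => cba => cb
  | baa => ba => b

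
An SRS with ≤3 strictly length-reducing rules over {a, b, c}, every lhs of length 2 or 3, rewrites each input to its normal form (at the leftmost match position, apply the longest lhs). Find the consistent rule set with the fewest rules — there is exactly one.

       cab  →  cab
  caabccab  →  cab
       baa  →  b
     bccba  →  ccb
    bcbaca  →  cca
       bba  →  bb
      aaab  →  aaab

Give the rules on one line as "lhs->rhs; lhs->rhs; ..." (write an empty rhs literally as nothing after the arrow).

ac->; ba->b; bc->c

  | cab
  | caabccab => caaccab => cacab => cab
  | baa => ba => b
  | bccba => ccba => ccb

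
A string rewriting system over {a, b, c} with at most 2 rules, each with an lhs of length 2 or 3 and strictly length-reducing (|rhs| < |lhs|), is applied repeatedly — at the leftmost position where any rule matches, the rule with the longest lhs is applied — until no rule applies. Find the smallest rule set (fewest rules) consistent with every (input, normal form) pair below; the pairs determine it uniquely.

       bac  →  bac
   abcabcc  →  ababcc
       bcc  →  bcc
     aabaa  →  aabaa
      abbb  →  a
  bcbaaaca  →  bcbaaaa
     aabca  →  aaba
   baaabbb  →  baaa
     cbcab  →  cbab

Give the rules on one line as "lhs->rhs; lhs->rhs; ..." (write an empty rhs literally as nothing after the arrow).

  | bac
  | abcabcc => ababcc
  | bcc
  | aabaa

bbb->; ca->a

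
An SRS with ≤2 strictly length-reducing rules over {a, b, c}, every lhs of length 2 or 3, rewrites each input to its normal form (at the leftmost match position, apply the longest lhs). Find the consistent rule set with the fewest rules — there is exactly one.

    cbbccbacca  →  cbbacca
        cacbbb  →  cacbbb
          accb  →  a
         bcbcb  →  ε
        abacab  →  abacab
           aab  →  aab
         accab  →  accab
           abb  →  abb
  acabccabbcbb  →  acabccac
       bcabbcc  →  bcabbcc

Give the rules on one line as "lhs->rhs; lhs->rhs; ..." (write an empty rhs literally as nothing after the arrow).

  | cbbccbacca => cbbacca
  | cacbbb
  | accb => a
  | bcbcb => ccb => ε

bcb->c; ccb->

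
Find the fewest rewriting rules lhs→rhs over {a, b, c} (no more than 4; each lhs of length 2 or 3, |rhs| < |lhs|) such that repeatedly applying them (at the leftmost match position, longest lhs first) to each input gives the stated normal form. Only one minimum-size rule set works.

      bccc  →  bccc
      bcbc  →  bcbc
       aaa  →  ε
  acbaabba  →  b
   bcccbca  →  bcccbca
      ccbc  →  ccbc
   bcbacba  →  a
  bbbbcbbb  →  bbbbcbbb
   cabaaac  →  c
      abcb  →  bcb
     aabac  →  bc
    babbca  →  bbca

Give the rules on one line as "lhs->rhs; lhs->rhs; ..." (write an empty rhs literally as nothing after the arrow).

aa->b; ab->b; ba->; cba->a

  | bccc
  | bcbc
  | aaa => ba => ε
  | acbaabba => aaabba => babba => bba => b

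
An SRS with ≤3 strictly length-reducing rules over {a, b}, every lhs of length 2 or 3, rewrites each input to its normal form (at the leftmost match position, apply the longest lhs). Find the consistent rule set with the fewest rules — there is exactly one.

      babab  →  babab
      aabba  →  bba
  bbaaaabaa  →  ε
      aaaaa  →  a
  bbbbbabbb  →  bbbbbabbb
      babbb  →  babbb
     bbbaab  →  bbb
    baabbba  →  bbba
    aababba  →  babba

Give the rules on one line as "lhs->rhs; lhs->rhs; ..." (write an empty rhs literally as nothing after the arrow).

aa->; baa->

  | babab
  | aabba => bba
  | bbaaaabaa => baabaa => baa => ε
  | aaaaa => aaa => a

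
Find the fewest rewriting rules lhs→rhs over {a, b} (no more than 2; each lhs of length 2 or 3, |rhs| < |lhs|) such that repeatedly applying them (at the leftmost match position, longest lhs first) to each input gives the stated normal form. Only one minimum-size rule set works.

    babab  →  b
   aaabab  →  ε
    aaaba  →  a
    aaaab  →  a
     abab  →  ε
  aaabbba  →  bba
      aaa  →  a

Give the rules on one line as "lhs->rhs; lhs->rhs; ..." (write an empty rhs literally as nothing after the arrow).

aaa->a; ab->

  | babab => bab => b
  | aaabab => abab => ab => ε
  | aaaba => aba => a
  | aaaab => aab => a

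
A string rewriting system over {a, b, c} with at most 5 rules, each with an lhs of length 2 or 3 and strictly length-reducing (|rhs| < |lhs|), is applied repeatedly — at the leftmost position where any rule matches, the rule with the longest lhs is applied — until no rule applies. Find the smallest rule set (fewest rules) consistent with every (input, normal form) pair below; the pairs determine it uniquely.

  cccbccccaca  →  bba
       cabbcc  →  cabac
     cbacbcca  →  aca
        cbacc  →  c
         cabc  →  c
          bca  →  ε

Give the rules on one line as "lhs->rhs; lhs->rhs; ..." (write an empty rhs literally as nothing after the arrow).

aa->; bc->a; cac->bb; cba->ab

  | cccbccccaca => cccacccaca => ccbbccaca => ccbacaca => cabcaca => caaaca => caca => bba
  | cabbcc => cabac
  | cbacbcca => abcbcca => aabcca => bcca => aca
  | cbacc => abcc => aac => c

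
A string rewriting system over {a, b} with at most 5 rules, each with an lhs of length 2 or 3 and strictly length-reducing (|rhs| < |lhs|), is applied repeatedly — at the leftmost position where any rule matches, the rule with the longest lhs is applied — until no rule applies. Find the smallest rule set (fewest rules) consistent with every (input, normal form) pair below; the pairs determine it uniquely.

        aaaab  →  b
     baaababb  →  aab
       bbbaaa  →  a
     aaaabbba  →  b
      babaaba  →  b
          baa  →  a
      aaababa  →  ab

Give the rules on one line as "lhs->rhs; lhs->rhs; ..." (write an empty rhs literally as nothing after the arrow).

  | aaaab => bab => b
  | baaababb => aababb => abbb => aab
  | bbbaaa => abaaa => baa => a
  | aaaabbba => babbba => bbba => aba => b

aaa->b; aba->b; ba->; bb->a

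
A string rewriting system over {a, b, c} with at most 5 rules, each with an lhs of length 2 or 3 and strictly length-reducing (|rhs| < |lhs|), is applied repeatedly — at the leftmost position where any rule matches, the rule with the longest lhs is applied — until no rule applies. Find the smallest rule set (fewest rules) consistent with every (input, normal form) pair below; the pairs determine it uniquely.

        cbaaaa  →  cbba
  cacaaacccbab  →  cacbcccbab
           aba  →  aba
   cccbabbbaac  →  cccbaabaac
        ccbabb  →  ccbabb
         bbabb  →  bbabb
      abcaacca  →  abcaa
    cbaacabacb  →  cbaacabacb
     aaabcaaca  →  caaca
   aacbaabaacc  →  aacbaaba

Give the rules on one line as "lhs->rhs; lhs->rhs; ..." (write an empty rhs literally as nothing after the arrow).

aaa->b; acc->; bbb->ab; bbc->c

  | cbaaaa => cbba
  | cacaaacccbab => cacbcccbab
  | aba
  | cccbabbbaac => cccbaabaac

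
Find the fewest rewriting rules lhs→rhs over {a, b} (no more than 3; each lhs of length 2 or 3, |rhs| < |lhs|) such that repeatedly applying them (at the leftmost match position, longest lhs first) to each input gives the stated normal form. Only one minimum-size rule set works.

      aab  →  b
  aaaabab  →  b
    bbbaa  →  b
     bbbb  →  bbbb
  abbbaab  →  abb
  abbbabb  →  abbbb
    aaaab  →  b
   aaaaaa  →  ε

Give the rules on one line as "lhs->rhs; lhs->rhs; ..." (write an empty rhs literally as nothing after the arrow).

  | aab => b
  | aaaabab => aabab => bab => b
  | bbbaa => bba => b
  | bbbb

aa->; ba->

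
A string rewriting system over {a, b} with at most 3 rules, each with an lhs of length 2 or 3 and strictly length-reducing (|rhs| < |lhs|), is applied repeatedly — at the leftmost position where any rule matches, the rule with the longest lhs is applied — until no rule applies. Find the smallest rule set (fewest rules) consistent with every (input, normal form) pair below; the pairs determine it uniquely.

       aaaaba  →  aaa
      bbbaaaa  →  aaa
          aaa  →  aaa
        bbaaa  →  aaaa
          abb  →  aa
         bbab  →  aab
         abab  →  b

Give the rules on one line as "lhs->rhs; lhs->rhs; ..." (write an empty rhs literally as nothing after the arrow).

aba->; bb->a

  | aaaaba => aaa
  | bbbaaaa => abaaaa => aaa
  | aaa
  | bbaaa => aaaa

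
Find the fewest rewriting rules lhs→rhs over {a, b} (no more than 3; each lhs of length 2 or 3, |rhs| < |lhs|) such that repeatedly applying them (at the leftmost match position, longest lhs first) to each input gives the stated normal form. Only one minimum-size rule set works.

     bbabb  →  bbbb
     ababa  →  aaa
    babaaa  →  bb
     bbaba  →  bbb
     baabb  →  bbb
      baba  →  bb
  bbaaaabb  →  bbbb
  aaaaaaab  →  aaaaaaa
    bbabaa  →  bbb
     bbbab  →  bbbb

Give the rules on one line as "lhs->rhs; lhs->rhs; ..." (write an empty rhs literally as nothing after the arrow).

ab->a; ba->b

  | bbabb => bbbb
  | ababa => aaba => aaa
  | babaaa => bbaaa => bbaa => bba => bb
  | bbaba => bbba => bbb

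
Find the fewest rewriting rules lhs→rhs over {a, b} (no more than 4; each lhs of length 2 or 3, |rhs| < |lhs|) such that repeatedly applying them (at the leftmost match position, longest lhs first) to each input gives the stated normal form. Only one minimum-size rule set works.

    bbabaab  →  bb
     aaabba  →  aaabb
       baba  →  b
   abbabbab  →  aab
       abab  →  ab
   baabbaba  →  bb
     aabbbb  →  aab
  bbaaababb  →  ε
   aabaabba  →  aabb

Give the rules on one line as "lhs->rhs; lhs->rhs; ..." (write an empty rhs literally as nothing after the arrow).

ba->b; bab->b; bbb->

  | bbabaab => bbaab => bbab => bb
  | aaabba => aaabb
  | baba => ba => b
  | abbabbab => abbbab => aab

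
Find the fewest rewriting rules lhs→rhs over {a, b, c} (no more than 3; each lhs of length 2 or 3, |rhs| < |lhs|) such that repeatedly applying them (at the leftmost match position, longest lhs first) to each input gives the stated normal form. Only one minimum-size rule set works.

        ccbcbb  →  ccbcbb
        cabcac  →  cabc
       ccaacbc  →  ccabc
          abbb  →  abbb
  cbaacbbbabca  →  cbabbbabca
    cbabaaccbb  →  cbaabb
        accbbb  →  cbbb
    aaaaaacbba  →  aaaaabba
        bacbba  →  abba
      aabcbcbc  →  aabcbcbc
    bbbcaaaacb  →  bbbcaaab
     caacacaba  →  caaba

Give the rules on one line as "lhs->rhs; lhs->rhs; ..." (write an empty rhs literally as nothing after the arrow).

ac->; bac->a

  | ccbcbb
  | cabcac => cabc
  | ccaacbc => ccabc
  | abbb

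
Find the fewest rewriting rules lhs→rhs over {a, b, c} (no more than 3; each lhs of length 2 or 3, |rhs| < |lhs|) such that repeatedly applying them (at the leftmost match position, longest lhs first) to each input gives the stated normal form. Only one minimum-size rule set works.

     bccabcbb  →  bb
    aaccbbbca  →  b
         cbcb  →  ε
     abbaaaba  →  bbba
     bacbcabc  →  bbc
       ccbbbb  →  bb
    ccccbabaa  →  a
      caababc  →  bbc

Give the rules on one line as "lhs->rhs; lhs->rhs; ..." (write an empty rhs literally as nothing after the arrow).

ab->b; ca->; cb->

  | bccabcbb => bcbcbb => bcbb => bb
  | aaccbbbca => aacbbca => aabca => abca => bca => b
  | cbcb => cb => ε
  | abbaaaba => bbaaaba => bbaaba => bbaba => bbba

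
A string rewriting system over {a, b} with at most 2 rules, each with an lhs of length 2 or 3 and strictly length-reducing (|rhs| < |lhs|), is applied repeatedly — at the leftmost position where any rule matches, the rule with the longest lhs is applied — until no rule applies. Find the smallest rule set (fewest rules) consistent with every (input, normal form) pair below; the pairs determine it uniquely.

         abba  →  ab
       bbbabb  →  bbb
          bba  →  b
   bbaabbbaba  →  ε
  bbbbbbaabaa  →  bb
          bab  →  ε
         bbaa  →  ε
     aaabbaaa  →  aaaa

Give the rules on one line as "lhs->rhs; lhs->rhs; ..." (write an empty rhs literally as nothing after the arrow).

ba->; bab->

  | abba => ab
  | bbbabb => bbb
  | bba => b
  | bbaabbbaba => babbbaba => bbaba => ba => ε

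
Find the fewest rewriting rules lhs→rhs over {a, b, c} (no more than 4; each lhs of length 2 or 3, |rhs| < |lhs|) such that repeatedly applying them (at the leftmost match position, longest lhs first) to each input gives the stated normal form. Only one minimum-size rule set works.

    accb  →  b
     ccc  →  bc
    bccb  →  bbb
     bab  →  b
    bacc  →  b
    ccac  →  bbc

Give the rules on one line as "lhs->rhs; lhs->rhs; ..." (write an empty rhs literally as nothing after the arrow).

ab->; cc->b; cca->bb

  | accb => abb => b
  | ccc => bc
  | bccb => bbb
  | bab => b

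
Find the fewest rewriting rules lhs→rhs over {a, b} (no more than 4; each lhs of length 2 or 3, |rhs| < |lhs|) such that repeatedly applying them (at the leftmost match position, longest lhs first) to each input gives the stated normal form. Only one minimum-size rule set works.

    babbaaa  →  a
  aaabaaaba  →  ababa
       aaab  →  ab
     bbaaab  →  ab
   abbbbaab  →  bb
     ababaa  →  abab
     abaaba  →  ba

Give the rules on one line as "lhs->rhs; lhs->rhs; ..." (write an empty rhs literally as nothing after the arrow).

  | babbaaa => bbaaa => aaa => a
  | aaabaaaba => abaaaba => ababa
  | aaab => ab
  | bbaaab => aaab => ab

aa->; abb->b; bba->a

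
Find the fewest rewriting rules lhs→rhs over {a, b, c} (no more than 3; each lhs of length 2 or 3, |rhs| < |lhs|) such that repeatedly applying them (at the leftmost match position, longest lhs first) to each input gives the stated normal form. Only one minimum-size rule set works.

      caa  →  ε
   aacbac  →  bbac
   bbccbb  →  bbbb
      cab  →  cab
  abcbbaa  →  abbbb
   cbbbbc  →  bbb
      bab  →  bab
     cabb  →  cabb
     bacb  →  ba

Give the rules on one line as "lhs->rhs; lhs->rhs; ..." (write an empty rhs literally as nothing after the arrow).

  | caa => cb => ε
  | aacbac => bcbac => bbac
  | bbccbb => bbcbb => bbbb
  | cab

aa->b; bc->b; cb->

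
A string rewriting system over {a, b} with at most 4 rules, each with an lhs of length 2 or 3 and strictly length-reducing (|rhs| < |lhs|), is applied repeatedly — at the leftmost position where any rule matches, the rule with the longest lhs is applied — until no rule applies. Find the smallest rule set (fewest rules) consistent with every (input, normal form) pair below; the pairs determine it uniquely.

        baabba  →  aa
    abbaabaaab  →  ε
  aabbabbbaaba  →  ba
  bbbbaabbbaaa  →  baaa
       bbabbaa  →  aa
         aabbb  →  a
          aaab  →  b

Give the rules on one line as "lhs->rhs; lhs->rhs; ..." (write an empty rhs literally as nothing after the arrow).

  | baabba => babba => bbba => aa
  | abbaabaaab => bbaabaaab => aabaaab => abaaab => baaab => baab => bab => bb => ε
  | aabbabbbaaba => abbabbbaaba => bbabbbaaba => abbbaaba => bbbaaba => aaaba => aaba => aba => ba
  | bbbbaabbbaaa => abaabbbaaa => baabbbaaa => babbbaaa => bbbbaaa => abaaa => baaa

ab->b; bb->; bbb->a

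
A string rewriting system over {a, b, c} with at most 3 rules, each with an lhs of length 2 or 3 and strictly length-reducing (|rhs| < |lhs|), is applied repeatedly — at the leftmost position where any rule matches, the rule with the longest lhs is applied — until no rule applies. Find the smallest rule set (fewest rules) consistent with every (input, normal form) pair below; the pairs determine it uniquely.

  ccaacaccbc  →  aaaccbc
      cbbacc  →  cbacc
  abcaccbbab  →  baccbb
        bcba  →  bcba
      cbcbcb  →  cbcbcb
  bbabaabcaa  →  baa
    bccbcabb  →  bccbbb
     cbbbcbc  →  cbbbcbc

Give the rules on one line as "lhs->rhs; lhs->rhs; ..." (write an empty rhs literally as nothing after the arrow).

  | ccaacaccbc => caacaccbc => aacaccbc => aaaccbc
  | cbbacc => cbacc
  | abcaccbbab => bcaccbbab => baccbbab => baccbab => baccbb
  | bcba

ab->b; bba->ba; ca->a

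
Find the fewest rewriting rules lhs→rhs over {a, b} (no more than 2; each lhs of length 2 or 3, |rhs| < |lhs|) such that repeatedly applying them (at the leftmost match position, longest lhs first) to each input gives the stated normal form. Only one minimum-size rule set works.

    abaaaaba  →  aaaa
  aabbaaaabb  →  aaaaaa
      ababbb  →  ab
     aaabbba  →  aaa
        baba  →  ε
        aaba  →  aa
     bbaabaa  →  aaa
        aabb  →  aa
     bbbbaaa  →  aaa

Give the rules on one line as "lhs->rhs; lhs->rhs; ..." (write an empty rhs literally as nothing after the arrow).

  | abaaaaba => aaaaba => aaaa
  | aabbaaaabb => aaaaaabb => aaaaaa
  | ababbb => abbb => ab
  | aaabbba => aaaba => aaa

ba->; bb->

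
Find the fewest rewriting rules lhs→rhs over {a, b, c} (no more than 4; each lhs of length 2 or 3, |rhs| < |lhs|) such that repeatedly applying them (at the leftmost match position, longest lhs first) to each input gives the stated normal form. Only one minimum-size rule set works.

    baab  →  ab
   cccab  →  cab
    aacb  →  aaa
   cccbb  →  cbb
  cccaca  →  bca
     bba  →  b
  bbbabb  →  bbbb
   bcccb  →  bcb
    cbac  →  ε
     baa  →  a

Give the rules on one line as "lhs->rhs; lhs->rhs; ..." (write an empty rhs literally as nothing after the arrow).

  | baab => ab
  | cccab => cab
  | aacb => aaa
  | cccbb => cbb

acb->aa; ba->; cac->bc; cc->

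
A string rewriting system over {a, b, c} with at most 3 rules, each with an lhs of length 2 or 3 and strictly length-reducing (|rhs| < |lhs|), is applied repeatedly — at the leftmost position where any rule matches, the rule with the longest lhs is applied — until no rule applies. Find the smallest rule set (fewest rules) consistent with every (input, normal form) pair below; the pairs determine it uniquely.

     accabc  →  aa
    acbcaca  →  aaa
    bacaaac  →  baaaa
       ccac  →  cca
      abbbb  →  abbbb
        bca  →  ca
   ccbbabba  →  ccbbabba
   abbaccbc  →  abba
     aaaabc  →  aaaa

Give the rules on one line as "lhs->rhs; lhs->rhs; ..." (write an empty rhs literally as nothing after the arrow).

  | accabc => acabc => aabc => aac => aa
  | acbcaca => abcaca => acaca => aaca => aaa
  | bacaaac => baaaac => baaaa
  | ccac => cca

ac->a; bc->c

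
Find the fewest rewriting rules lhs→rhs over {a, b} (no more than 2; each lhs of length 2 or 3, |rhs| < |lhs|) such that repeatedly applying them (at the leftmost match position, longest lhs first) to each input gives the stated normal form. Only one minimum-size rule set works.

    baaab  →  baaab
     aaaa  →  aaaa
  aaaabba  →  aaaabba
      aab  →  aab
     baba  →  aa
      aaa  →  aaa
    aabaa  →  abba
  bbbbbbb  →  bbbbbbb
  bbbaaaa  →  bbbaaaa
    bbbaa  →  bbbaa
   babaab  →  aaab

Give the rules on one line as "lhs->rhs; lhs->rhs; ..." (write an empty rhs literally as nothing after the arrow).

  | baaab
  | aaaa
  | aaaabba
  | aab

aba->bb; bab->a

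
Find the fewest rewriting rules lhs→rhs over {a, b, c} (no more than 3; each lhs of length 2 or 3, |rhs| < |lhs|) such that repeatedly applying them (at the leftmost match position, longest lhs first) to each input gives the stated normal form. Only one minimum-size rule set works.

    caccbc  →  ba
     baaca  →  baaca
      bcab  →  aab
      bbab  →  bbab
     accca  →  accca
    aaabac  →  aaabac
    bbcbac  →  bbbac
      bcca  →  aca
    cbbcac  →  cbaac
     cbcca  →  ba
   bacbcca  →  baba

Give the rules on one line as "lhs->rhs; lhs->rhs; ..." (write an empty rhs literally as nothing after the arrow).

  | caccbc => bcbc => bbc => ba
  | baaca
  | bcab => aab
  | bbab

bc->a; bcb->bb; cac->b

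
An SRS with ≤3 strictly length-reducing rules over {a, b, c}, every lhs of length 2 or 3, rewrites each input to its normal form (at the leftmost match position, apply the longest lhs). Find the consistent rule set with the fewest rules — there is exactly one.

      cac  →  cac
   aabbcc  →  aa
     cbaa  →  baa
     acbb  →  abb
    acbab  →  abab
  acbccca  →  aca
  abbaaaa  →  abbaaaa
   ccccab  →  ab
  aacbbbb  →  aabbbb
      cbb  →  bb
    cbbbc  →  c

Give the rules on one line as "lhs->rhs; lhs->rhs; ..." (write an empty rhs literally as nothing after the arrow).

bc->c; cb->b; cc->

  | cac
  | aabbcc => aabcc => aacc => aa
  | cbaa => baa
  | acbb => abb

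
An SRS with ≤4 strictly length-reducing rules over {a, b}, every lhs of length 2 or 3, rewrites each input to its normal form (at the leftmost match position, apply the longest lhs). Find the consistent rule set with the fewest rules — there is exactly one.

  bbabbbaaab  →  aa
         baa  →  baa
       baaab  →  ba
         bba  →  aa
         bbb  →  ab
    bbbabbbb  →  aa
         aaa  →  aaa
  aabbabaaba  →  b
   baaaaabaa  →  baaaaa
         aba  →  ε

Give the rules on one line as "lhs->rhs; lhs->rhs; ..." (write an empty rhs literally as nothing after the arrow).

  | bbabbbaaab => aabbbaaab => bbaaab => aaaab => aa
  | baa
  | baaab => ba
  | bba => aa

aab->; aba->; bb->a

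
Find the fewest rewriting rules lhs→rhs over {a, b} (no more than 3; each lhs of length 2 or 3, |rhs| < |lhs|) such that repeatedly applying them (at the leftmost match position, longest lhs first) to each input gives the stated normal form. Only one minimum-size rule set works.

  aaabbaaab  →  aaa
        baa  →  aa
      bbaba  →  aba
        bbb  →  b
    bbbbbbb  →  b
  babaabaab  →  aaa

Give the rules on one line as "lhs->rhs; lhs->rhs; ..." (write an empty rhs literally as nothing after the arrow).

  | aaabbaaab => aabaaab => aaaab => aaa
  | baa => aa
  | bbaba => aba
  | bbb => b

aab->a; baa->aa; bb->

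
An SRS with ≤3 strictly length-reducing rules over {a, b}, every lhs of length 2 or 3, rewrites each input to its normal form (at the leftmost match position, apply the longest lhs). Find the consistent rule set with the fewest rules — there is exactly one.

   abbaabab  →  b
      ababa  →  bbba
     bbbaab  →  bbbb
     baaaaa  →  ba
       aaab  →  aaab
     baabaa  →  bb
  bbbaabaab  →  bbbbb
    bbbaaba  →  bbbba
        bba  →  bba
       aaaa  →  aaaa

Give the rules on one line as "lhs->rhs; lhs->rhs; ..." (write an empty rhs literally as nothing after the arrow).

aba->bb; abb->; baa->b

  | abbaabab => aabab => abbb => b
  | ababa => bbba
  | bbbaab => bbbb
  | baaaaa => baaa => ba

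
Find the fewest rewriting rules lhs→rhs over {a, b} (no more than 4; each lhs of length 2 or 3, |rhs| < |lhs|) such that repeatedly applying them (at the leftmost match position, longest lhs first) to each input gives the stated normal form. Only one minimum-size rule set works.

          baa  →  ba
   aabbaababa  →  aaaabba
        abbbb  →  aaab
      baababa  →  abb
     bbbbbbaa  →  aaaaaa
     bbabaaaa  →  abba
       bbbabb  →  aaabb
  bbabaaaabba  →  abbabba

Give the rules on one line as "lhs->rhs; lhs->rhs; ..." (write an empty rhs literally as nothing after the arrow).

aba->bb; baa->ba; bbb->aa

  | baa => ba
  | aabbaababa => aabbababa => aabbbbba => aaaabba
  | abbbb => aaab
  | baababa => bababa => bbbba => aaba => abb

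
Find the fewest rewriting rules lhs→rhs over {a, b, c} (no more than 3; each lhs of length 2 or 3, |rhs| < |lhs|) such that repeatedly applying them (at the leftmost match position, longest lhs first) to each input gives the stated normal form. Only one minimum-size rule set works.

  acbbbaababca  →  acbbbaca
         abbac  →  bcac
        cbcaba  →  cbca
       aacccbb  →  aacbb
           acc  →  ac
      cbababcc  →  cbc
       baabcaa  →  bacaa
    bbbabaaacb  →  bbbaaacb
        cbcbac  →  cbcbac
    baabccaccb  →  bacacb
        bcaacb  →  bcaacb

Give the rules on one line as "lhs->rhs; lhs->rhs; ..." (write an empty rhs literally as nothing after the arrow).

  | acbbbaababca => acbbbaabca => acbbbaca
  | abbac => bcac
  | cbcaba => cbca
  | aacccbb => aaccbb => aacbb

ab->; abb->bc; cc->c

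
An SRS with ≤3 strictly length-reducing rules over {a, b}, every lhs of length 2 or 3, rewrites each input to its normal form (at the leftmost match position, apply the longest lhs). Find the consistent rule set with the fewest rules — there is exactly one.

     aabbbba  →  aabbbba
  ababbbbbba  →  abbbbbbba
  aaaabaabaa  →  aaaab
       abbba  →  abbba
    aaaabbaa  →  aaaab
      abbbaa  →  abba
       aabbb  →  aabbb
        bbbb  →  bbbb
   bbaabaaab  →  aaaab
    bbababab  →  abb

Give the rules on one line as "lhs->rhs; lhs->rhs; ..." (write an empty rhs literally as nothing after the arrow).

aba->ab; baa->a; bab->a

  | aabbbba
  | ababbbbbba => abbbbbbba
  | aaaabaabaa => aaaababaa => aaaabbaa => aaaaba => aaaab
  | abbba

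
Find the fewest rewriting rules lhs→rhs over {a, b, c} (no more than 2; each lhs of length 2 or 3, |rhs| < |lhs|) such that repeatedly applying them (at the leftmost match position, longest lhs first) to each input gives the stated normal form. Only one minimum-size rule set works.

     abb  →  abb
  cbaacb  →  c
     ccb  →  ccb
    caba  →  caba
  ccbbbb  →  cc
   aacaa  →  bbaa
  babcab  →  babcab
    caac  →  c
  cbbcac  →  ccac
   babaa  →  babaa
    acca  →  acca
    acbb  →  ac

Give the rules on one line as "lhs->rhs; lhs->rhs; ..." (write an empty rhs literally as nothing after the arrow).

  | abb
  | cbaacb => cbbbb => cbb => c
  | ccb
  | caba

aac->bb; cbb->c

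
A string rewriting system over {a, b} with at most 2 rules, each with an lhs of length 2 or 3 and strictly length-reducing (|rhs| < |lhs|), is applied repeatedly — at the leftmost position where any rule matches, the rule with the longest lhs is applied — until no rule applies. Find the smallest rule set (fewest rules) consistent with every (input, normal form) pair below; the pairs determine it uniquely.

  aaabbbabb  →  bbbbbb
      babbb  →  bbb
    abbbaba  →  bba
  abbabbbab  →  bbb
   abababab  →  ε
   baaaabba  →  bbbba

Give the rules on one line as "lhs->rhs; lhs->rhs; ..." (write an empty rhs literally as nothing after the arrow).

  | aaabbbabb => bbbbbabb => bbbbbb
  | babbb => bbb
  | abbbaba => bbaba => bba
  | abbabbbab => babbbab => bbbab => bbb

aaa->bb; ab->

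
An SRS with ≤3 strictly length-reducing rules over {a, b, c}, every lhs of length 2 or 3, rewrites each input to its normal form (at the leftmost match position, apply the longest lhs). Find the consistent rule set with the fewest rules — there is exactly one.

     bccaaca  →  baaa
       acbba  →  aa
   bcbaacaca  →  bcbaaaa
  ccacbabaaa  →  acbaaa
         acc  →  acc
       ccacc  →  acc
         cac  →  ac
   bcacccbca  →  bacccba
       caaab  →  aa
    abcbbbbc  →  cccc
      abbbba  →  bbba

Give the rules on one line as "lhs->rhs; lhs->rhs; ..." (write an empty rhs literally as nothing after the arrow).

  | bccaaca => bcaaca => baaca => baaa
  | acbba => acca => aca => aa
  | bcbaacaca => bcbaaaca => bcbaaaa
  | ccacbabaaa => cacbabaaa => acbabaaa => acbaaa

ab->; ca->a; cbb->cc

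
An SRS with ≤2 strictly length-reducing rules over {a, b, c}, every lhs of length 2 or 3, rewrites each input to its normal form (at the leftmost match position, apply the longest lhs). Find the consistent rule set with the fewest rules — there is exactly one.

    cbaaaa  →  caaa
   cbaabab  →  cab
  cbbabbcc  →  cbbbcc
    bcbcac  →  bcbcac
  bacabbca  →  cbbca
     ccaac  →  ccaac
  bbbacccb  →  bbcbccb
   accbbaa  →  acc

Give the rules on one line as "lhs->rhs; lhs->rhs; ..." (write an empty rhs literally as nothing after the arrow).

  | cbaaaa => caaa
  | cbaabab => cabab => cab
  | cbbabbcc => cbbbcc
  | bcbcac

ba->; bac->cb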